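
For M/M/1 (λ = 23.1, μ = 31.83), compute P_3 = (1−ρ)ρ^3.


ρ = 23.1/31.83 = 0.7257
P_n = (1−ρ)·ρ^n = (1 − 0.7257)·0.7257^3 = 0.2743·0.382231 = 0.104834

Final: 0.104834


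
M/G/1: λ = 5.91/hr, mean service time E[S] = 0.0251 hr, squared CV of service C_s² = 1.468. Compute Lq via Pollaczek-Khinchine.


ρ = λ·E[S] = 5.91·0.0251 = 0.1483
Lq = ρ²(1+C_s²)/(2(1−ρ)) = 0.02201·(1+1.468)/(2·0.8517)
= 0.02201·2.4680/1.7033 = 0.03188

Final: 0.03188


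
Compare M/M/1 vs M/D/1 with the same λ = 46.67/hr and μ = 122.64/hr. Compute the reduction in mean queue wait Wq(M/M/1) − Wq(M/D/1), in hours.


ρ = 46.67/122.64 = 0.3805
Wq(M/M/1) = ρ/(μ−λ) = 0.3805/75.97 = 0.005009 hr
Wq(M/D/1) = ρ/(2(μ−λ)) = 0.002505 hr
Savings = 0.005009 − 0.002505 = 0.002505 hr

Final: 0.002505 hr


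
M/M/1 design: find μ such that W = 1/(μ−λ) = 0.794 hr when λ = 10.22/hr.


W = 1/(μ−λ) ⇒ μ − λ = 1/W = 1/0.794 = 1.2594
μ = λ + 1/W = 10.22 + 1.2594 = 11.4794 per hr

Final: 11.4794 /hr


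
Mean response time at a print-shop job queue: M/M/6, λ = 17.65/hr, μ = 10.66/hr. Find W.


a = 1.6557; ρ = 0.2760; P₀ = 0.190866
Lq = P₀·a^c·ρ/(c!(1−ρ)²) = 0.002875
Wq = Lq/λ = 0.002875/17.65 = 0.0001629 hr
W = Wq + 1/μ = 0.0001629 + 0.09381 = 0.09397 hr

Final: 0.09397 hr


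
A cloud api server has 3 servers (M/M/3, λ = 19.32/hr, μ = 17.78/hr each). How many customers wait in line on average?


a = λ/μ = 1.0866; ρ = a/3 = 0.3622
P₀ = 0.331978
Lq = P₀·a^c·ρ / (c!·(1−ρ)²) = 0.331978·1.28300·0.3622/(6·0.40678)
= 0.06321

Final: 0.06321


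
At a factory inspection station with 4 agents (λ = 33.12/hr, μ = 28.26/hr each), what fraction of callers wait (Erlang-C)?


a = λ/μ = 1.1720; ρ = a/4 = 0.2930
P₀ = 0.308813 (from M/M/c formula)
C(c,a) = [a^c/(c!(1−ρ))]·P₀ = [1.88657/(24·0.7070)]·0.308813
= 0.11118·0.308813 = 0.034335

Final: 0.034335


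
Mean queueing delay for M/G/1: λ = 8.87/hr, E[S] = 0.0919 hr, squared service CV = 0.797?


ρ = λ·E[S] = 8.87·0.0919 = 0.8152
E[S²] = E[S]²(1+C_s²) = 0.0919²·(1+0.797) = 0.015177
Wq = λ·E[S²]/(2(1−ρ)) = 8.87·0.015177/(2·0.1848) = 0.36413 hr

Final: 0.36413 hr


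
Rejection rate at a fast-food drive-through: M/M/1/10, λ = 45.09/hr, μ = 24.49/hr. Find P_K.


ρ = λ/μ = 45.09/24.49 = 1.8412
P_K = (1−ρ)ρ^K/(1−ρ^(K+1)) = (-0.8412·447.625173)/(1 − 824.149410)
= -376.524237/-823.149410 = 0.457419

Final: 0.457419


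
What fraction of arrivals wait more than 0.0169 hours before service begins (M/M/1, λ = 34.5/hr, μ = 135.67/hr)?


ρ = 34.5/135.67 = 0.2543
P(Wq > t) = ρ·e^{−(μ−λ)t} = 0.2543·e^{−1.7098}
= 0.2543·0.180907 = 0.046003

Final: 0.046003


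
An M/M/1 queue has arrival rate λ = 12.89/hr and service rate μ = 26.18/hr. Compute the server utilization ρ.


ρ = λ/μ = 12.89/26.18 = 0.4924

Final: 0.4924


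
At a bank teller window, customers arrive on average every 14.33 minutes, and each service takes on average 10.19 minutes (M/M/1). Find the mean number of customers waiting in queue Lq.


λ = 60/14.33 = 4.1870 /hr
μ = 60/10.19 = 5.8881 /hr
ρ = λ/μ = 4.1870/5.8881 = 0.7111
Lq = ρ²/(1−ρ) = 0.5057/0.2889 = 1.7503

Final: 1.7503


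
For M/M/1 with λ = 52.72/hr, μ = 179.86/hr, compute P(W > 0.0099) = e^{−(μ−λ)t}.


W ~ Exponential(μ−λ) for M/M/1.
μ − λ = 179.86 − 52.72 = 127.1400
P(W > t) = e^{−(μ−λ)t} = e^{−1.2587} = 0.284027

Final: 0.284027


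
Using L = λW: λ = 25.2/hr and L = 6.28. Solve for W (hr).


W = L/λ = 6.28/25.2 = 0.2492 hr

Final: 0.2492 hr


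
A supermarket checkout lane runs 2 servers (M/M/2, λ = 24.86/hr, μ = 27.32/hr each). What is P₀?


a = λ/μ = 24.86/27.32 = 0.9100; ρ = a/c = 0.4550
Σ_{k=0}^{1} a^k/k! (terms k=0..1) = 1.00000 + 0.90996 = 1.90996
Tail: a^2/(2!(1−ρ)) = 0.82802/(2·0.5450) = 0.75962
P₀ = 1/(1.90996 + 0.75962) = 1/2.66958 = 0.374591

Final: 0.374591


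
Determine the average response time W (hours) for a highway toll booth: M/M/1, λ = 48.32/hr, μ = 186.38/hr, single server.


W = 1/(μ−λ) = 1/(186.38 − 48.32) = 1/138.06 = 0.007243 hr

Final: 0.007243 hr


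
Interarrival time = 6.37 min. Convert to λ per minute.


λ = 1/(interarrival time) in consistent units.
1 minute = 1 min, so λ = 1/6.37 = 0.1570 per minute

Final: 0.1570 /min


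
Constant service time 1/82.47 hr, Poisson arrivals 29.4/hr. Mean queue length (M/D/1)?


ρ = 29.4/82.47 = 0.3565
M/D/1: Lq = ρ²/(2(1−ρ)) = 0.1271/(2·0.6435) = 0.09875

Final: 0.09875


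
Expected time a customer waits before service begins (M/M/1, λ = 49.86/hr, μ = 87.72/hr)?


ρ = 49.86/87.72 = 0.5684
Wq = ρ/(μ−λ) = 0.5684/(87.72 − 49.86) = 0.5684/37.86 = 0.01501 hr

Final: 0.01501 hr


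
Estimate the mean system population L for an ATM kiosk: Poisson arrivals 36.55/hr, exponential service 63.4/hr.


ρ = λ/μ = 36.55/63.4 = 0.5765
L = ρ/(1−ρ) = 0.5765/(1 − 0.5765) = 0.5765/0.4235 = 1.3613

Final: 1.3613


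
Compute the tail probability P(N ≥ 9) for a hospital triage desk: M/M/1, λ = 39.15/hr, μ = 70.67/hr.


ρ = 39.15/70.67 = 0.5540
P(N ≥ n) = ρ^n = 0.5540^9 = 0.004914

Final: 0.004914


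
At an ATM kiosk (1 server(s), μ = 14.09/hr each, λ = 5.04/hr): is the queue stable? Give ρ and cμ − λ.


Total capacity cμ = 1·14.09 = 14.09/hr
ρ = λ/(cμ) = 5.04/14.09 = 0.3577
Stable ⇔ ρ < 1: YES
Spare capacity = cμ − λ = 14.09 − 5.04 = 9.05/hr

Final: ρ = 0.3577; stable; margin = 9.05/hr


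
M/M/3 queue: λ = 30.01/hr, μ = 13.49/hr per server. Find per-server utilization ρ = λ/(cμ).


ρ = λ/(cμ) = 30.01/(3·13.49) = 30.01/40.47 = 0.7415

Final: 0.7415


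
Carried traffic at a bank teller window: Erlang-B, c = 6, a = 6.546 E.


B(6,6.546) = 0.302148 (Erlang-B)
Carried load = a(1 − B) = 6.546·(1 − 0.302148) = 6.546·0.697852 = 4.5681 E

Final: 4.5681 Erlangs


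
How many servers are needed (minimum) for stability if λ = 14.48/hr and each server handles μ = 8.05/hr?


Stability requires cμ > λ ⇔ c > λ/μ.
λ/μ = 14.48/8.05 = 1.7988
Minimum integer c = ⌊1.7988⌋ + 1 = 2
Check: 2·8.05 = 16.10 > 14.48, while 1·8.05 = 8.05 ≤ 14.48

Final: 2 servers


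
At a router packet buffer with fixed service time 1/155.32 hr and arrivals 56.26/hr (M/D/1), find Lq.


ρ = 56.26/155.32 = 0.3622
M/D/1: Lq = ρ²/(2(1−ρ)) = 0.1312/(2·0.6378) = 0.10286

Final: 0.10286


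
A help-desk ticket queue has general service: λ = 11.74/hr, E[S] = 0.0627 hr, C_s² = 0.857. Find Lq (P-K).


ρ = λ·E[S] = 11.74·0.0627 = 0.7361
Lq = ρ²(1+C_s²)/(2(1−ρ)) = 0.5418·(1+0.857)/(2·0.2639)
= 0.5418·1.8570/0.5278 = 1.90638

Final: 1.90638


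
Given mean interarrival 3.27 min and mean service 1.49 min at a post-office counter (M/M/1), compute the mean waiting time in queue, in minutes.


λ = 60/3.27 = 18.3486 /hr
μ = 60/1.49 = 40.2685 /hr
ρ = λ/μ = 18.3486/40.2685 = 0.4557
Wq = ρ/(μ−λ) = 0.4557/(40.2685−18.3486) = 0.02079 hr
In minutes: 0.02079·60 = 1.247 min

Final: 1.247 min


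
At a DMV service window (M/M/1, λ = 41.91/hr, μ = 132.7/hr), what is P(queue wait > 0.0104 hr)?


ρ = 41.91/132.7 = 0.3158
P(Wq > t) = ρ·e^{−(μ−λ)t} = 0.3158·e^{−0.9442}
= 0.3158·0.388984 = 0.122851

Final: 0.122851


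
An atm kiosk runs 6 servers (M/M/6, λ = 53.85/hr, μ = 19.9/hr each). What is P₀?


a = λ/μ = 53.85/19.9 = 2.7060; ρ = a/c = 0.4510
Σ_{k=0}^{5} a^k/k! (terms k=0..5) = 1.00000 + 2.70603 + 3.66130 + 3.30253 + 2.23419 + 1.20915 = 14.11320
Tail: a^6/(6!(1−ρ)) = 392.64113/(720·0.5490) = 0.99333
P₀ = 1/(14.11320 + 0.99333) = 1/15.10653 = 0.066197

Final: 0.066197


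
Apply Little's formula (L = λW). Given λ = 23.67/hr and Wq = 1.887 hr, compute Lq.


Lq = λWq = 23.67·1.887 = 44.6653

Final: 44.6653


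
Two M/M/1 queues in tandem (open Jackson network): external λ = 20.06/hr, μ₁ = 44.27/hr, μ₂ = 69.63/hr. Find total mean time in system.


Each node sees arrival rate λ = 20.06/hr (tandem ⇒ throughput preserved).
W₁ = 1/(μ₁−λ) = 1/(44.27−20.06) = 0.04131 hr
W₂ = 1/(μ₂−λ) = 1/(69.63−20.06) = 0.02017 hr
W_total = W₁ + W₂ = 0.04131 + 0.02017 = 0.06148 hr

Final: 0.06148 hr


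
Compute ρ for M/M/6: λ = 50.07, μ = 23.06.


ρ = λ/(cμ) = 50.07/(6·23.06) = 50.07/138.36 = 0.3619

Final: 0.3619


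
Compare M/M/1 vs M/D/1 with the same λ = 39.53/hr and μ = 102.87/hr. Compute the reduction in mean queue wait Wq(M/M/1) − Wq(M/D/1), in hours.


ρ = 39.53/102.87 = 0.3843
Wq(M/M/1) = ρ/(μ−λ) = 0.3843/63.34 = 0.006067 hr
Wq(M/D/1) = ρ/(2(μ−λ)) = 0.003033 hr
Savings = 0.006067 − 0.003033 = 0.003033 hr

Final: 0.003033 hr


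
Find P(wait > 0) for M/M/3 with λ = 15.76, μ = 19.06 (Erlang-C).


a = λ/μ = 0.8269; ρ = a/3 = 0.2756
P₀ = 0.435012 (from M/M/c formula)
C(c,a) = [a^c/(c!(1−ρ))]·P₀ = [0.56533/(6·0.7244)]·0.435012
= 0.13007·0.435012 = 0.056583

Final: 0.056583


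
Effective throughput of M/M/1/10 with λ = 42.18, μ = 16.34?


ρ = 2.5814; P_K = (1−ρ)ρ^10/(1−ρ^11) = 0.612631
λ_eff = λ(1 − P_K) = 42.18·(1 − 0.612631) = 42.18·0.387369 = 16.3392 /hr

Final: 16.3392 /hr


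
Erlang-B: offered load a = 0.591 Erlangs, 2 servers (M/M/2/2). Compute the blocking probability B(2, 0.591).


B(c,a) = (a^c/c!) / Σ_{k=0}^{c} a^k/k!
a^2/2! = 0.174640
Σ terms (k=0..2): 1.00000 + 0.59100 + 0.17464 = 1.765640
B = 0.174640/1.765640 = 0.098911

Final: 0.098911


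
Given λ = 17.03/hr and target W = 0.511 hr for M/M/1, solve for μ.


W = 1/(μ−λ) ⇒ μ − λ = 1/W = 1/0.511 = 1.9569
μ = λ + 1/W = 17.03 + 1.9569 = 18.9869 per hr

Final: 18.9869 /hr


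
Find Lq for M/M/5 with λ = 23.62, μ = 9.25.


a = λ/μ = 2.5535; ρ = a/5 = 0.5107
P₀ = 0.075705
Lq = P₀·a^c·ρ / (c!·(1−ρ)²) = 0.075705·108.56524·0.5107/(120·0.23941)
= 0.14610

Final: 0.14610


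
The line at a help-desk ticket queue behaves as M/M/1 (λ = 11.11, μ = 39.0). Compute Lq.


ρ = 11.11/39.0 = 0.2849
Lq = ρ²/(1−ρ) = 0.08115/0.7151 = 0.1135

Final: 0.1135


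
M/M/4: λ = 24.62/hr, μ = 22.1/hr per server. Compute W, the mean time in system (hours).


a = 1.1140; ρ = 0.2785; P₀ = 0.327447
Lq = P₀·a^c·ρ/(c!(1−ρ)²) = 0.01124
Wq = Lq/λ = 0.01124/24.62 = 0.0004567 hr
W = Wq + 1/μ = 0.0004567 + 0.04525 = 0.04571 hr

Final: 0.04571 hr


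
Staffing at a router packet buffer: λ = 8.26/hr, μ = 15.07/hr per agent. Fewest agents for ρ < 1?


Stability requires cμ > λ ⇔ c > λ/μ.
λ/μ = 8.26/15.07 = 0.5481
Minimum integer c = ⌊0.5481⌋ + 1 = 1
Check: 1·15.07 = 15.07 > 8.26, while 0·15.07 = 0.00 ≤ 8.26

Final: 1 servers


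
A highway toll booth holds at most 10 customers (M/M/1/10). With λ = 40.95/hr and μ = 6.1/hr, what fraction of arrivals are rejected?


ρ = λ/μ = 40.95/6.1 = 6.7131
P_K = (1−ρ)ρ^K/(1−ρ^(K+1)) = (-5.7131·185883444.205603)/(1 − 1247856891.839255)
= -1061973447.633652/-1247856890.839255 = 0.851038

Final: 0.851038


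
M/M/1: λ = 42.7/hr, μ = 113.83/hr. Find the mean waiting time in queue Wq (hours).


ρ = 42.7/113.83 = 0.3751
Wq = ρ/(μ−λ) = 0.3751/(113.83 − 42.7) = 0.3751/71.13 = 0.005274 hr

Final: 0.005274 hr


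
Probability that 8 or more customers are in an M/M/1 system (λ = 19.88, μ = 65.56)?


ρ = 19.88/65.56 = 0.3032
P(N ≥ n) = ρ^n = 0.3032^8 = 0.00007149

Final: 0.00007149


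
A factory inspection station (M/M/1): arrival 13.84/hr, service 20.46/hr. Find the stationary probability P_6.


ρ = 13.84/20.46 = 0.6764
P_n = (1−ρ)·ρ^n = (1 − 0.6764)·0.6764^6 = 0.3236·0.095804 = 0.030998

Final: 0.030998


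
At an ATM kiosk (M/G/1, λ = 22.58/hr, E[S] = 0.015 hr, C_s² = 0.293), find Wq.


ρ = λ·E[S] = 22.58·0.015 = 0.3387
E[S²] = E[S]²(1+C_s²) = 0.015²·(1+0.293) = 0.0002909
Wq = λ·E[S²]/(2(1−ρ)) = 22.58·0.0002909/(2·0.6613) = 0.004967 hr

Final: 0.004967 hr


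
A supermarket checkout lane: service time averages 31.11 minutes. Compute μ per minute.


μ = 1/(service time) in consistent units.
1 minute = 1 min, so μ = 1/31.11 = 0.03214 per minute

Final: 0.03214 /min


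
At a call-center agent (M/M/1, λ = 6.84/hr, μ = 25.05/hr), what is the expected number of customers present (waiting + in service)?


ρ = λ/μ = 6.84/25.05 = 0.2731
L = ρ/(1−ρ) = 0.2731/(1 − 0.2731) = 0.2731/0.7269 = 0.3756

Final: 0.3756


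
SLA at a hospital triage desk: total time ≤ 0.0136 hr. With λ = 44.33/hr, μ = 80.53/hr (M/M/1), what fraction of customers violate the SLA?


W ~ Exponential(μ−λ) for M/M/1.
μ − λ = 80.53 − 44.33 = 36.2000
P(W > t) = e^{−(μ−λ)t} = e^{−0.4923} = 0.611207

Final: 0.611207


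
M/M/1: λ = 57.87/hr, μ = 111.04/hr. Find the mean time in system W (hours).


W = 1/(μ−λ) = 1/(111.04 − 57.87) = 1/53.17 = 0.01881 hr

Final: 0.01881 hr


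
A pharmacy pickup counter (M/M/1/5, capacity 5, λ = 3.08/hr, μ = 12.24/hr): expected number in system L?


ρ = 3.08/12.24 = 0.2516
L = ρ[1 − (K+1)ρ^K + Kρ^(K+1)] / [(1−ρ)(1−ρ^(K+1))]
Numerator: 0.2516·(1 − 6·0.001009 + 5·0.0002539) = 0.250430
Denominator: (0.7484)·(0.999746) = 0.748176
L = 0.250430/0.748176 = 0.3347

Final: 0.3347


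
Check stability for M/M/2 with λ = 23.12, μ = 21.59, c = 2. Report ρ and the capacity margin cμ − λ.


Total capacity cμ = 2·21.59 = 43.18/hr
ρ = λ/(cμ) = 23.12/43.18 = 0.5354
Stable ⇔ ρ < 1: YES
Spare capacity = cμ − λ = 43.18 − 23.12 = 20.06/hr

Final: ρ = 0.5354; stable; margin = 20.06/hr


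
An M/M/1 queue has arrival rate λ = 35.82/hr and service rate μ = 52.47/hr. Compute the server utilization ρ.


ρ = λ/μ = 35.82/52.47 = 0.6827

Final: 0.6827


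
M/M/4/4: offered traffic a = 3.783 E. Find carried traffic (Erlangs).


B(4,3.783) = 0.289322 (Erlang-B)
Carried load = a(1 − B) = 3.783·(1 − 0.289322) = 3.783·0.710678 = 2.6885 E

Final: 2.6885 Erlangs


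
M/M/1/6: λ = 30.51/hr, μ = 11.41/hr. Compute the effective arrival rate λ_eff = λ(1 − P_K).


ρ = 2.6740; P_K = (1−ρ)ρ^6/(1−ρ^7) = 0.626665
λ_eff = λ(1 − P_K) = 30.51·(1 − 0.626665) = 30.51·0.373335 = 11.3904 /hr

Final: 11.3904 /hr


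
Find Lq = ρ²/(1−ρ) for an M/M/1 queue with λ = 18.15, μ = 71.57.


ρ = 18.15/71.57 = 0.2536
Lq = ρ²/(1−ρ) = 0.06431/0.7464 = 0.08616

Final: 0.08616


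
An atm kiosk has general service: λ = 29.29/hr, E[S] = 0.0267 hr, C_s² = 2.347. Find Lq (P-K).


ρ = λ·E[S] = 29.29·0.0267 = 0.7820
Lq = ρ²(1+C_s²)/(2(1−ρ)) = 0.6116·(1+2.347)/(2·0.2180)
= 0.6116·3.3470/0.4359 = 4.69587

Final: 4.69587


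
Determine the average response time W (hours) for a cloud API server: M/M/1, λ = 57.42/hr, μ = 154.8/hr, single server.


W = 1/(μ−λ) = 1/(154.8 − 57.42) = 1/97.38 = 0.01027 hr

Final: 0.01027 hr


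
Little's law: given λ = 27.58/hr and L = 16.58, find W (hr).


W = L/λ = 16.58/27.58 = 0.6012 hr

Final: 0.6012 hr


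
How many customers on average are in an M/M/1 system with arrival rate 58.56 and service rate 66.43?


ρ = λ/μ = 58.56/66.43 = 0.8815
L = ρ/(1−ρ) = 0.8815/(1 − 0.8815) = 0.8815/0.1185 = 7.4409

Final: 7.4409


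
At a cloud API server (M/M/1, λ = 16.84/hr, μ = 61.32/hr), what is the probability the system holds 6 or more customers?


ρ = 16.84/61.32 = 0.2746
P(N ≥ n) = ρ^n = 0.2746^6 = 0.0004290

Final: 0.0004290


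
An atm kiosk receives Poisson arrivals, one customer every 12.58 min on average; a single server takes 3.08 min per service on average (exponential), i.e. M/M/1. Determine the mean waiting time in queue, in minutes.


λ = 60/12.58 = 4.7695 /hr
μ = 60/3.08 = 19.4805 /hr
ρ = λ/μ = 4.7695/19.4805 = 0.2448
Wq = ρ/(μ−λ) = 0.2448/(19.4805−4.7695) = 0.01664 hr
In minutes: 0.01664·60 = 0.9986 min

Final: 0.9986 min


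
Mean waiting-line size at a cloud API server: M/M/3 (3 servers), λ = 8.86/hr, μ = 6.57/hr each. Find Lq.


a = λ/μ = 1.3486; ρ = a/3 = 0.4495
P₀ = 0.249976
Lq = P₀·a^c·ρ / (c!·(1−ρ)²) = 0.249976·2.45248·0.4495/(6·0.30303)
= 0.15157

Final: 0.15157


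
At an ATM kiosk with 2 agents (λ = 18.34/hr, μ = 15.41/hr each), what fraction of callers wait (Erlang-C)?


a = λ/μ = 1.1901; ρ = a/2 = 0.5951
P₀ = 0.253865 (from M/M/c formula)
C(c,a) = [a^c/(c!(1−ρ))]·P₀ = [1.41642/(2·0.4049)]·0.253865
= 1.74897·0.253865 = 0.444001

Final: 0.444001


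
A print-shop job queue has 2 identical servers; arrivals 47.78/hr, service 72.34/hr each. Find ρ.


ρ = λ/(cμ) = 47.78/(2·72.34) = 47.78/144.68 = 0.3302

Final: 0.3302


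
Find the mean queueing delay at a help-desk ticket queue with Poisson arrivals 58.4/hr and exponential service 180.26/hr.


ρ = 58.4/180.26 = 0.3240
Wq = ρ/(μ−λ) = 0.3240/(180.26 − 58.4) = 0.3240/121.86 = 0.002659 hr

Final: 0.002659 hr


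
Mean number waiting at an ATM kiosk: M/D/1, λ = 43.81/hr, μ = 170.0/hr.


ρ = 43.81/170.0 = 0.2577
M/D/1: Lq = ρ²/(2(1−ρ)) = 0.06641/(2·0.7423) = 0.04473

Final: 0.04473


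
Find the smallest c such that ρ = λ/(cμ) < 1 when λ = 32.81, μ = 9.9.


Stability requires cμ > λ ⇔ c > λ/μ.
λ/μ = 32.81/9.9 = 3.3141
Minimum integer c = ⌊3.3141⌋ + 1 = 4
Check: 4·9.9 = 39.60 > 32.81, while 3·9.9 = 29.70 ≤ 32.81

Final: 4 servers


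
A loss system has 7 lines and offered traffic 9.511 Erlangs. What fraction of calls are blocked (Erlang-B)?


B(c,a) = (a^c/c!) / Σ_{k=0}^{c} a^k/k!
a^7/7! = 1396.859531
Σ terms (k=0..7): 1.00000 + 9.51100 + 45.22956 + 143.39278 + 340.95219 + 648.55926 + 1028.07452 + 1396.85953 = 3613.578837
B = 1396.859531/3613.578837 = 0.386558

Final: 0.386558


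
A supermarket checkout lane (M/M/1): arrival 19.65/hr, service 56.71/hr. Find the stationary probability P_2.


ρ = 19.65/56.71 = 0.3465
P_n = (1−ρ)·ρ^n = (1 − 0.3465)·0.3465^2 = 0.6535·0.120062 = 0.078461

Final: 0.078461


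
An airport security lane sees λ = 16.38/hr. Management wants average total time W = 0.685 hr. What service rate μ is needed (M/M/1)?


W = 1/(μ−λ) ⇒ μ − λ = 1/W = 1/0.685 = 1.4599
μ = λ + 1/W = 16.38 + 1.4599 = 17.8399 per hr

Final: 17.8399 /hr


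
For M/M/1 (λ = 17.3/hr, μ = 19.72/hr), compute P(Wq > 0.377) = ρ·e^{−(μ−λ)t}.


ρ = 17.3/19.72 = 0.8773
P(Wq > t) = ρ·e^{−(μ−λ)t} = 0.8773·e^{−0.9123}
= 0.8773·0.401583 = 0.352302

Final: 0.352302


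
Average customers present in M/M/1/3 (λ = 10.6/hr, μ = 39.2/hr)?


ρ = 10.6/39.2 = 0.2704
L = ρ[1 − (K+1)ρ^K + Kρ^(K+1)] / [(1−ρ)(1−ρ^(K+1))]
Numerator: 0.2704·(1 − 4·0.019772 + 3·0.005347) = 0.253359
Denominator: (0.7296)·(0.994653) = 0.725691
L = 0.253359/0.725691 = 0.3491

Final: 0.3491


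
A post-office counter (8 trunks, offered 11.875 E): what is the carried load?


B(8,11.875) = 0.417903 (Erlang-B)
Carried load = a(1 − B) = 11.875·(1 − 0.417903) = 11.875·0.582097 = 6.9124 E

Final: 6.9124 Erlangs


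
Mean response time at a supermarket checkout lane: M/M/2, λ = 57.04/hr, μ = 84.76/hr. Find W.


a = 0.6730; ρ = 0.3365; P₀ = 0.496469
Lq = P₀·a^c·ρ/(c!(1−ρ)²) = 0.08592
Wq = Lq/λ = 0.08592/57.04 = 0.001506 hr
W = Wq + 1/μ = 0.001506 + 0.01180 = 0.01330 hr

Final: 0.01330 hr


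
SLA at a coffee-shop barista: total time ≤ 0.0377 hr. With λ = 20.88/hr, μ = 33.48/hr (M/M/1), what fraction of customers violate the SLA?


W ~ Exponential(μ−λ) for M/M/1.
μ − λ = 33.48 − 20.88 = 12.6000
P(W > t) = e^{−(μ−λ)t} = e^{−0.4750} = 0.621873

Final: 0.621873


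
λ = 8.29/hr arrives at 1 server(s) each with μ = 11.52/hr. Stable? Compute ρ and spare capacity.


Total capacity cμ = 1·11.52 = 11.52/hr
ρ = λ/(cμ) = 8.29/11.52 = 0.7196
Stable ⇔ ρ < 1: YES
Spare capacity = cμ − λ = 11.52 − 8.29 = 3.23/hr

Final: ρ = 0.7196; stable; margin = 3.23/hr


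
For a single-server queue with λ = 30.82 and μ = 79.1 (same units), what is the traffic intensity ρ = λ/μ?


ρ = λ/μ = 30.82/79.1 = 0.3896

Final: 0.3896


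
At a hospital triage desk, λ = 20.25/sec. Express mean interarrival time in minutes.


Mean interarrival time = 1/λ = 1/20.25 second = 0.04938 second
In minutes: 0.04938 × 0.0166667 = 0.0008230 min

Final: 0.0008230 min


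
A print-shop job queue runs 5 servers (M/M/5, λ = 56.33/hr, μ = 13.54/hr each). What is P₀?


a = λ/μ = 56.33/13.54 = 4.1603; ρ = a/c = 0.8321
Σ_{k=0}^{4} a^k/k! (terms k=0..4) = 1.00000 + 4.16027 + 8.65391 + 12.00085 + 12.48168 = 38.29670
Tail: a^5/(5!(1−ρ)) = 1246.25076/(120·0.1679) = 61.83757
P₀ = 1/(38.29670 + 61.83757) = 1/100.13427 = 0.009987

Final: 0.009987


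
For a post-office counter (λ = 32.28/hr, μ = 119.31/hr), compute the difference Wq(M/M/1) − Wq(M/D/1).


ρ = 32.28/119.31 = 0.2706
Wq(M/M/1) = ρ/(μ−λ) = 0.2706/87.03 = 0.003109 hr
Wq(M/D/1) = ρ/(2(μ−λ)) = 0.001554 hr
Savings = 0.003109 − 0.001554 = 0.001554 hr

Final: 0.001554 hr


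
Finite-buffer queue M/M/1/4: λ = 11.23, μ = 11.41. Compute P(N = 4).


ρ = λ/μ = 11.23/11.41 = 0.9842
P_K = (1−ρ)ρ^K/(1−ρ^(K+1)) = (0.01578·0.938375)/(1 − 0.923572)
= 0.014803/0.076428 = 0.193691

Final: 0.193691


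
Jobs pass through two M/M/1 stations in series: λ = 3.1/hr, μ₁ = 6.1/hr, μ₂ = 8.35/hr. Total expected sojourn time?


Each node sees arrival rate λ = 3.1/hr (tandem ⇒ throughput preserved).
W₁ = 1/(μ₁−λ) = 1/(6.1−3.1) = 0.33333 hr
W₂ = 1/(μ₂−λ) = 1/(8.35−3.1) = 0.19048 hr
W_total = W₁ + W₂ = 0.33333 + 0.19048 = 0.52381 hr

Final: 0.52381 hr


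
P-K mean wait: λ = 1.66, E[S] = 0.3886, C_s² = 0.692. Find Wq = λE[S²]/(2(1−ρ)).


ρ = λ·E[S] = 1.66·0.3886 = 0.6451
E[S²] = E[S]²(1+C_s²) = 0.3886²·(1+0.692) = 0.255509
Wq = λ·E[S²]/(2(1−ρ)) = 1.66·0.255509/(2·0.3549) = 0.59751 hr

Final: 0.59751 hr


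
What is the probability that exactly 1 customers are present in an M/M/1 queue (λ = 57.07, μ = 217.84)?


ρ = 57.07/217.84 = 0.2620
P_n = (1−ρ)·ρ^n = (1 − 0.2620)·0.2620^1 = 0.7380·0.261981 = 0.193347

Final: 0.193347


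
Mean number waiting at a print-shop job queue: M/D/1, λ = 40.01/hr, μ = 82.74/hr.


ρ = 40.01/82.74 = 0.4836
M/D/1: Lq = ρ²/(2(1−ρ)) = 0.2338/(2·0.5164) = 0.22639

Final: 0.22639


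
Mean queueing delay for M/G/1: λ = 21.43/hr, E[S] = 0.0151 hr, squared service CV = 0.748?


ρ = λ·E[S] = 21.43·0.0151 = 0.3236
E[S²] = E[S]²(1+C_s²) = 0.0151²·(1+0.748) = 0.0003986
Wq = λ·E[S²]/(2(1−ρ)) = 21.43·0.0003986/(2·0.6764) = 0.006314 hr

Final: 0.006314 hr


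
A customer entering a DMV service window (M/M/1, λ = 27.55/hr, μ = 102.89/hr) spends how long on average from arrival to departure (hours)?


W = 1/(μ−λ) = 1/(102.89 − 27.55) = 1/75.34 = 0.01327 hr

Final: 0.01327 hr


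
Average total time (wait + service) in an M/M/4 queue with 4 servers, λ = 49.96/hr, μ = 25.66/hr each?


a = 1.9470; ρ = 0.4867; P₀ = 0.138138
Lq = P₀·a^c·ρ/(c!(1−ρ)²) = 0.15283
Wq = Lq/λ = 0.15283/49.96 = 0.003059 hr
W = Wq + 1/μ = 0.003059 + 0.03897 = 0.04203 hr

Final: 0.04203 hr


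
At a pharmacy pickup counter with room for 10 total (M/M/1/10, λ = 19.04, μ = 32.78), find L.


ρ = 19.04/32.78 = 0.5808
L = ρ[1 − (K+1)ρ^K + Kρ^(K+1)] / [(1−ρ)(1−ρ^(K+1))]
Numerator: 0.5808·(1 − 11·0.004371 + 10·0.002539) = 0.567661
Denominator: (0.4192)·(0.997461) = 0.418094
L = 0.567661/0.418094 = 1.3577

Final: 1.3577


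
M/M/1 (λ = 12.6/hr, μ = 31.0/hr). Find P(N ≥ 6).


ρ = 12.6/31.0 = 0.4065
P(N ≥ n) = ρ^n = 0.4065^6 = 0.004509

Final: 0.004509


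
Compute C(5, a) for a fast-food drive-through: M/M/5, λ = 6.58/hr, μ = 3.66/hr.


a = λ/μ = 1.7978; ρ = a/5 = 0.3596
P₀ = 0.164962 (from M/M/c formula)
C(c,a) = [a^c/(c!(1−ρ))]·P₀ = [18.78123/(120·0.6404)]·0.164962
= 0.24438·0.164962 = 0.040313

Final: 0.040313


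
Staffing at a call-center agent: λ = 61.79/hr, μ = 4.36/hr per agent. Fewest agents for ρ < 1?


Stability requires cμ > λ ⇔ c > λ/μ.
λ/μ = 61.79/4.36 = 14.1720
Minimum integer c = ⌊14.1720⌋ + 1 = 15
Check: 15·4.36 = 65.40 > 61.79, while 14·4.36 = 61.04 ≤ 61.79

Final: 15 servers


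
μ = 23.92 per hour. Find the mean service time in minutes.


Mean service time = 1/μ = 1/23.92 hour = 0.04181 hour
In minutes: 0.04181 × 60 = 2.5084 min

Final: 2.5084 min


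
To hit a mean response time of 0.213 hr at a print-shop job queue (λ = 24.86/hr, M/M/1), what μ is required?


W = 1/(μ−λ) ⇒ μ − λ = 1/W = 1/0.213 = 4.6948
μ = λ + 1/W = 24.86 + 4.6948 = 29.5548 per hr

Final: 29.5548 /hr


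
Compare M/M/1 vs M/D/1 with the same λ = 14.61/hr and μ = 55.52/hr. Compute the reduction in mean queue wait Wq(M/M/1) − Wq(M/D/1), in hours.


ρ = 14.61/55.52 = 0.2631
Wq(M/M/1) = ρ/(μ−λ) = 0.2631/40.91 = 0.006432 hr
Wq(M/D/1) = ρ/(2(μ−λ)) = 0.003216 hr
Savings = 0.006432 − 0.003216 = 0.003216 hr

Final: 0.003216 hr


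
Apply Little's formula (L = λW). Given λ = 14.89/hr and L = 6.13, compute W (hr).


W = L/λ = 6.13/14.89 = 0.4117 hr

Final: 0.4117 hr


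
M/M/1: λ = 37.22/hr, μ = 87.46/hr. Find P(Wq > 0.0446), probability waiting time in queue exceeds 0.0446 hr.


ρ = 37.22/87.46 = 0.4256
P(Wq > t) = ρ·e^{−(μ−λ)t} = 0.4256·e^{−2.2407}
= 0.4256·0.106384 = 0.045273

Final: 0.045273


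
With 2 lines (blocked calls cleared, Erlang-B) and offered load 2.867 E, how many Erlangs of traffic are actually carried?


B(2,2.867) = 0.515222 (Erlang-B)
Carried load = a(1 − B) = 2.867·(1 − 0.515222) = 2.867·0.484778 = 1.3899 E

Final: 1.3899 Erlangs


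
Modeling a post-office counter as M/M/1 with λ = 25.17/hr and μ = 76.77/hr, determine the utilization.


ρ = λ/μ = 25.17/76.77 = 0.3279

Final: 0.3279


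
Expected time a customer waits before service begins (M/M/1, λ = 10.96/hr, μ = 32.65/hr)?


ρ = 10.96/32.65 = 0.3357
Wq = ρ/(μ−λ) = 0.3357/(32.65 − 10.96) = 0.3357/21.69 = 0.01548 hr

Final: 0.01548 hr


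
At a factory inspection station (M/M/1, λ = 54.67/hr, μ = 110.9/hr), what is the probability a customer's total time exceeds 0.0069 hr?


W ~ Exponential(μ−λ) for M/M/1.
μ − λ = 110.9 − 54.67 = 56.2300
P(W > t) = e^{−(μ−λ)t} = e^{−0.3880} = 0.678421

Final: 0.678421


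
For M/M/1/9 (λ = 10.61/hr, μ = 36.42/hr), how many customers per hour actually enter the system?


ρ = 0.2913; P_K = (1−ρ)ρ^9/(1−ρ^10) = 0.00001071
λ_eff = λ(1 − P_K) = 10.61·(1 − 0.00001071) = 10.61·0.999989 = 10.6099 /hr

Final: 10.6099 /hr


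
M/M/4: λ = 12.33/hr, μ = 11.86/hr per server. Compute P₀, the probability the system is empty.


a = λ/μ = 12.33/11.86 = 1.0396; ρ = a/c = 0.2599
Σ_{k=0}^{3} a^k/k! (terms k=0..3) = 1.00000 + 1.03963 + 0.54041 + 0.18728 = 2.76732
Tail: a^4/(4!(1−ρ)) = 1.16819/(24·0.7401) = 0.06577
P₀ = 1/(2.76732 + 0.06577) = 1/2.83309 = 0.352972

Final: 0.352972


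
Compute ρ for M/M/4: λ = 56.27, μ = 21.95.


ρ = λ/(cμ) = 56.27/(4·21.95) = 56.27/87.80 = 0.6409

Final: 0.6409


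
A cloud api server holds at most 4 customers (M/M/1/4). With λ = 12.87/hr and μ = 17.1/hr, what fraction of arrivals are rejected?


ρ = λ/μ = 12.87/17.1 = 0.7526
P_K = (1−ρ)ρ^K/(1−ρ^(K+1)) = (0.2474·0.320870)/(1 − 0.241497)
= 0.079373/0.758503 = 0.104645

Final: 0.104645


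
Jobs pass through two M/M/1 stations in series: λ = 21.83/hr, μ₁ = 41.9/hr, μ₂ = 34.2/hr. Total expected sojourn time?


Each node sees arrival rate λ = 21.83/hr (tandem ⇒ throughput preserved).
W₁ = 1/(μ₁−λ) = 1/(41.9−21.83) = 0.04983 hr
W₂ = 1/(μ₂−λ) = 1/(34.2−21.83) = 0.08084 hr
W_total = W₁ + W₂ = 0.04983 + 0.08084 = 0.13067 hr

Final: 0.13067 hr


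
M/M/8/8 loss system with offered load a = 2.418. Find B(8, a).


B(c,a) = (a^c/c!) / Σ_{k=0}^{c} a^k/k!
a^8/8! = 0.028982
Σ terms (k=0..8): 1.00000 + 2.41800 + 2.92336 + 2.35623 + 1.42434 + 0.68881 + 0.27759 + 0.09589 + 0.02898 = 11.213205
B = 0.028982/11.213205 = 0.002585

Final: 0.002585


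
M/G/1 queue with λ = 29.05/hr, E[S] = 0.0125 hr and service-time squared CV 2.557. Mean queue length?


ρ = λ·E[S] = 29.05·0.0125 = 0.3631
Lq = ρ²(1+C_s²)/(2(1−ρ)) = 0.1319·(1+2.557)/(2·0.6369)
= 0.1319·3.5570/1.2737 = 0.36822

Final: 0.36822


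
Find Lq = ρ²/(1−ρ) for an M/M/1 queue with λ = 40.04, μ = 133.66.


ρ = 40.04/133.66 = 0.2996
Lq = ρ²/(1−ρ) = 0.08974/0.7004 = 0.1281

Final: 0.1281


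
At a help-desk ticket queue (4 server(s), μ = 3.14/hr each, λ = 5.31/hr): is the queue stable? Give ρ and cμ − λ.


Total capacity cμ = 4·3.14 = 12.56/hr
ρ = λ/(cμ) = 5.31/12.56 = 0.4228
Stable ⇔ ρ < 1: YES
Spare capacity = cμ − λ = 12.56 − 5.31 = 7.25/hr

Final: ρ = 0.4228; stable; margin = 7.25/hr


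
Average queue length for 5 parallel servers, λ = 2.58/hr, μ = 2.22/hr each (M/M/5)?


a = λ/μ = 1.1622; ρ = a/5 = 0.2324
P₀ = 0.312685
Lq = P₀·a^c·ρ / (c!·(1−ρ)²) = 0.312685·2.11999·0.2324/(120·0.58916)
= 0.002179

Final: 0.002179


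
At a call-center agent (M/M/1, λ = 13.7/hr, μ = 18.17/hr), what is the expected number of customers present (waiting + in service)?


ρ = λ/μ = 13.7/18.17 = 0.7540
L = ρ/(1−ρ) = 0.7540/(1 − 0.7540) = 0.7540/0.2460 = 3.0649

Final: 3.0649


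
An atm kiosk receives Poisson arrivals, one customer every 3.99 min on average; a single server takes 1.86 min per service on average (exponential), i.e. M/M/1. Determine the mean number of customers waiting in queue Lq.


λ = 60/3.99 = 15.0376 /hr
μ = 60/1.86 = 32.2581 /hr
ρ = λ/μ = 15.0376/32.2581 = 0.4662
Lq = ρ²/(1−ρ) = 0.2173/0.5338 = 0.4071

Final: 0.4071


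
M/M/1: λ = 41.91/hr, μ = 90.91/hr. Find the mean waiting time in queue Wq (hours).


ρ = 41.91/90.91 = 0.4610
Wq = ρ/(μ−λ) = 0.4610/(90.91 − 41.91) = 0.4610/49.00 = 0.009408 hr

Final: 0.009408 hr


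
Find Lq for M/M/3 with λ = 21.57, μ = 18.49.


a = λ/μ = 1.1666; ρ = a/3 = 0.3889
P₀ = 0.304879
Lq = P₀·a^c·ρ / (c!·(1−ρ)²) = 0.304879·1.58759·0.3889/(6·0.37349)
= 0.08399

Final: 0.08399


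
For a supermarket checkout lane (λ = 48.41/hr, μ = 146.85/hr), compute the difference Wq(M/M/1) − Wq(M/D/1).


ρ = 48.41/146.85 = 0.3297
Wq(M/M/1) = ρ/(μ−λ) = 0.3297/98.44 = 0.003349 hr
Wq(M/D/1) = ρ/(2(μ−λ)) = 0.001674 hr
Savings = 0.003349 − 0.001674 = 0.001674 hr

Final: 0.001674 hr


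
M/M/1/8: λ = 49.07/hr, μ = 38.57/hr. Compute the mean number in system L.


ρ = 49.07/38.57 = 1.2722
L = ρ[1 − (K+1)ρ^K + Kρ^(K+1)] / [(1−ρ)(1−ρ^(K+1))]
Numerator: 1.2722·(1 − 9·6.863274 + 8·8.731679) = 11.556914
Denominator: (-0.2722)·(-7.731679) = 2.104813
L = 11.556914/2.104813 = 5.4907

Final: 5.4907


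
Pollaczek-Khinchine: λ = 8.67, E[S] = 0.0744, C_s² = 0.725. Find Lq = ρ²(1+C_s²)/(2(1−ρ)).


ρ = λ·E[S] = 8.67·0.0744 = 0.6450
Lq = ρ²(1+C_s²)/(2(1−ρ)) = 0.4161·(1+0.725)/(2·0.3550)
= 0.4161·1.7250/0.7099 = 1.01105

Final: 1.01105


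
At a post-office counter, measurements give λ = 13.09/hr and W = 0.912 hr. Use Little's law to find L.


L = λW = 13.09·0.912 = 11.9381

Final: 11.9381


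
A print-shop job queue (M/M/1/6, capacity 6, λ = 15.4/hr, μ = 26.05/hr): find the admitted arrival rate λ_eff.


ρ = 0.5912; P_K = (1−ρ)ρ^6/(1−ρ^7) = 0.017903
λ_eff = λ(1 − P_K) = 15.4·(1 − 0.017903) = 15.4·0.982097 = 15.1243 /hr

Final: 15.1243 /hr


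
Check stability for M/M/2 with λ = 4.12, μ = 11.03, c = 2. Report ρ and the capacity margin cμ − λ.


Total capacity cμ = 2·11.03 = 22.06/hr
ρ = λ/(cμ) = 4.12/22.06 = 0.1868
Stable ⇔ ρ < 1: YES
Spare capacity = cμ − λ = 22.06 − 4.12 = 17.94/hr

Final: ρ = 0.1868; stable; margin = 17.94/hr


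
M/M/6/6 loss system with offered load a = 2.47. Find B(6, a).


B(c,a) = (a^c/c!) / Σ_{k=0}^{c} a^k/k!
a^6/6! = 0.315391
Σ terms (k=0..6): 1.00000 + 2.47000 + 3.05045 + 2.51154 + 1.55087 + 0.76613 + 0.31539 = 11.664384
B = 0.315391/11.664384 = 0.027039

Final: 0.027039


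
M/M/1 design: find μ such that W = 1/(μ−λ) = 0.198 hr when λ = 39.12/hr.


W = 1/(μ−λ) ⇒ μ − λ = 1/W = 1/0.198 = 5.0505
μ = λ + 1/W = 39.12 + 5.0505 = 44.1705 per hr

Final: 44.1705 /hr


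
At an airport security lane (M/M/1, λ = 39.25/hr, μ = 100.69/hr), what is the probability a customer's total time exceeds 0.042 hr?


W ~ Exponential(μ−λ) for M/M/1.
μ − λ = 100.69 − 39.25 = 61.4400
P(W > t) = e^{−(μ−λ)t} = e^{−2.5805} = 0.075738

Final: 0.075738


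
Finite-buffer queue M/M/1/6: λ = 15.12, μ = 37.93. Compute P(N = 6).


ρ = λ/μ = 15.12/37.93 = 0.3986
P_K = (1−ρ)ρ^K/(1−ρ^(K+1)) = (0.6014·0.004012)/(1 − 0.001599)
= 0.002413/0.998401 = 0.002417

Final: 0.002417


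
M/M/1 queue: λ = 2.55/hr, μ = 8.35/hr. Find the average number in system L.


ρ = λ/μ = 2.55/8.35 = 0.3054
L = ρ/(1−ρ) = 0.3054/(1 − 0.3054) = 0.3054/0.6946 = 0.4397

Final: 0.4397


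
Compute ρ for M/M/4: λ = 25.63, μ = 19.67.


ρ = λ/(cμ) = 25.63/(4·19.67) = 25.63/78.68 = 0.3257

Final: 0.3257


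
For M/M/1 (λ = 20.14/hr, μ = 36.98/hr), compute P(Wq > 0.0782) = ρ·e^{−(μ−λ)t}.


ρ = 20.14/36.98 = 0.5446
P(Wq > t) = ρ·e^{−(μ−λ)t} = 0.5446·e^{−1.3169}
= 0.5446·0.267968 = 0.145940

Final: 0.145940


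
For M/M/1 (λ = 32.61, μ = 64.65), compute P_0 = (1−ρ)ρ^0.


ρ = 32.61/64.65 = 0.5044
P_n = (1−ρ)·ρ^n = (1 − 0.5044)·0.5044^0 = 0.4956·1.000000 = 0.495592

Final: 0.495592


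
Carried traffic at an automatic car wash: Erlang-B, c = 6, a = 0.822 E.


B(6,0.822) = 0.0001883 (Erlang-B)
Carried load = a(1 − B) = 0.822·(1 − 0.0001883) = 0.822·0.999812 = 0.8218 E

Final: 0.8218 Erlangs


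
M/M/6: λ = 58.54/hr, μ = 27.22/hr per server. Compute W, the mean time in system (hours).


a = 2.1506; ρ = 0.3584; P₀ = 0.116144
Lq = P₀·a^c·ρ/(c!(1−ρ)²) = 0.01390
Wq = Lq/λ = 0.01390/58.54 = 0.0002374 hr
W = Wq + 1/μ = 0.0002374 + 0.03674 = 0.03698 hr

Final: 0.03698 hr


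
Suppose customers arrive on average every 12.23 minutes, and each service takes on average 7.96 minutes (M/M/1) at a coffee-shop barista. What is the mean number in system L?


λ = 60/12.23 = 4.9060 /hr
μ = 60/7.96 = 7.5377 /hr
ρ = λ/μ = 4.9060/7.5377 = 0.6509
L = ρ/(1−ρ) = 0.6509/0.3491 = 1.8642

Final: 1.8642


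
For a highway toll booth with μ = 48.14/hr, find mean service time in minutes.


Mean service time = 1/μ = 1/48.14 hour = 0.02077 hour
In minutes: 0.02077 × 60 = 1.2464 min

Final: 1.2464 min


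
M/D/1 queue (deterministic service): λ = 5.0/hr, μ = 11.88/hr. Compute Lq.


ρ = 5.0/11.88 = 0.4209
M/D/1: Lq = ρ²/(2(1−ρ)) = 0.1771/(2·0.5791) = 0.15293

Final: 0.15293


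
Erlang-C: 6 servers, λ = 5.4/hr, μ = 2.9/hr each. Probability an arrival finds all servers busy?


a = λ/μ = 1.8621; ρ = a/6 = 0.3103
P₀ = 0.155202 (from M/M/c formula)
C(c,a) = [a^c/(c!(1−ρ))]·P₀ = [41.68450/(720·0.6897)]·0.155202
= 0.08395·0.155202 = 0.013029

Final: 0.013029


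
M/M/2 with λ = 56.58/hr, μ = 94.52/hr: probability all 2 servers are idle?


a = λ/μ = 56.58/94.52 = 0.5986; ρ = a/c = 0.2993
Σ_{k=0}^{1} a^k/k! (terms k=0..1) = 1.00000 + 0.59860 = 1.59860
Tail: a^2/(2!(1−ρ)) = 0.35833/(2·0.7007) = 0.25569
P₀ = 1/(1.59860 + 0.25569) = 1/1.85430 = 0.539288

Final: 0.539288


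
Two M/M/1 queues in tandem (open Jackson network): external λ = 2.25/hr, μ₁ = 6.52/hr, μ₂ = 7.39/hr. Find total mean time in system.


Each node sees arrival rate λ = 2.25/hr (tandem ⇒ throughput preserved).
W₁ = 1/(μ₁−λ) = 1/(6.52−2.25) = 0.23419 hr
W₂ = 1/(μ₂−λ) = 1/(7.39−2.25) = 0.19455 hr
W_total = W₁ + W₂ = 0.23419 + 0.19455 = 0.42874 hr

Final: 0.42874 hr


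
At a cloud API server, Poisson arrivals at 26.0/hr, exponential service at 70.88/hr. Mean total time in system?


W = 1/(μ−λ) = 1/(70.88 − 26.0) = 1/44.88 = 0.02228 hr

Final: 0.02228 hr


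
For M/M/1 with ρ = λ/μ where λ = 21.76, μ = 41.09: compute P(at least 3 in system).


ρ = 21.76/41.09 = 0.5296
P(N ≥ n) = ρ^n = 0.5296^3 = 0.148514

Final: 0.148514


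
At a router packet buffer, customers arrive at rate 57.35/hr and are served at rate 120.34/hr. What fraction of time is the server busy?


ρ = λ/μ = 57.35/120.34 = 0.4766

Final: 0.4766


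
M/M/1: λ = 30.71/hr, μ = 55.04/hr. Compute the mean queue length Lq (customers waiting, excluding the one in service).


ρ = 30.71/55.04 = 0.5580
Lq = ρ²/(1−ρ) = 0.3113/0.4420 = 0.7043

Final: 0.7043


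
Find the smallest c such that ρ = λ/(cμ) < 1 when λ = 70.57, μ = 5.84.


Stability requires cμ > λ ⇔ c > λ/μ.
λ/μ = 70.57/5.84 = 12.0839
Minimum integer c = ⌊12.0839⌋ + 1 = 13
Check: 13·5.84 = 75.92 > 70.57, while 12·5.84 = 70.08 ≤ 70.57

Final: 13 servers


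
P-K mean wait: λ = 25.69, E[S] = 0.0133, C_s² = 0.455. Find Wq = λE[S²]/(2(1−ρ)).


ρ = λ·E[S] = 25.69·0.0133 = 0.3417
E[S²] = E[S]²(1+C_s²) = 0.0133²·(1+0.455) = 0.0002574
Wq = λ·E[S²]/(2(1−ρ)) = 25.69·0.0002574/(2·0.6583) = 0.005022 hr

Final: 0.005022 hr


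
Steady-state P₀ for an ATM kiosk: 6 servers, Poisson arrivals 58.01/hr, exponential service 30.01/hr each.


a = λ/μ = 58.01/30.01 = 1.9330; ρ = a/c = 0.3222
Σ_{k=0}^{5} a^k/k! (terms k=0..5) = 1.00000 + 1.93302 + 1.86829 + 1.20381 + 0.58175 + 0.22491 = 6.81178
Tail: a^6/(6!(1−ρ)) = 52.17005/(720·0.6778) = 0.10690
P₀ = 1/(6.81178 + 0.10690) = 1/6.91868 = 0.144536

Final: 0.144536


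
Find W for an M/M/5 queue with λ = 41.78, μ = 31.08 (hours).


a = 1.3443; ρ = 0.2689; P₀ = 0.260500
Lq = P₀·a^c·ρ/(c!(1−ρ)²) = 0.004793
Wq = Lq/λ = 0.004793/41.78 = 0.0001147 hr
W = Wq + 1/μ = 0.0001147 + 0.03218 = 0.03229 hr

Final: 0.03229 hr


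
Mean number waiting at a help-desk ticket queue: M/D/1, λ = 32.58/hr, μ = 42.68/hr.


ρ = 32.58/42.68 = 0.7634
M/D/1: Lq = ρ²/(2(1−ρ)) = 0.5827/(2·0.2366) = 1.23119

Final: 1.23119


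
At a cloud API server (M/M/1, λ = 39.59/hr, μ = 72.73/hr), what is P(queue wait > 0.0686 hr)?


ρ = 39.59/72.73 = 0.5443
P(Wq > t) = ρ·e^{−(μ−λ)t} = 0.5443·e^{−2.2734}
= 0.5443·0.102961 = 0.056046

Final: 0.056046


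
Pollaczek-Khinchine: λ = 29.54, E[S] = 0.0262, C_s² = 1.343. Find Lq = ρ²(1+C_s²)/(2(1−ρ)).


ρ = λ·E[S] = 29.54·0.0262 = 0.7739
Lq = ρ²(1+C_s²)/(2(1−ρ)) = 0.5990·(1+1.343)/(2·0.2261)
= 0.5990·2.3430/0.4521 = 3.10426

Final: 3.10426


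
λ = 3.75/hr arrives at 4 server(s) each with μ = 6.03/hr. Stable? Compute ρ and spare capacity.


Total capacity cμ = 4·6.03 = 24.12/hr
ρ = λ/(cμ) = 3.75/24.12 = 0.1555
Stable ⇔ ρ < 1: YES
Spare capacity = cμ − λ = 24.12 − 3.75 = 20.37/hr

Final: ρ = 0.1555; stable; margin = 20.37/hr


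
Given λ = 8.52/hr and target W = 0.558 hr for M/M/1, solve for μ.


W = 1/(μ−λ) ⇒ μ − λ = 1/W = 1/0.558 = 1.7921
μ = λ + 1/W = 8.52 + 1.7921 = 10.3121 per hr

Final: 10.3121 /hr


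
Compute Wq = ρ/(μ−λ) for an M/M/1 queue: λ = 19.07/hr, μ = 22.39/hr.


ρ = 19.07/22.39 = 0.8517
Wq = ρ/(μ−λ) = 0.8517/(22.39 − 19.07) = 0.8517/3.32 = 0.2565 hr

Final: 0.2565 hr
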